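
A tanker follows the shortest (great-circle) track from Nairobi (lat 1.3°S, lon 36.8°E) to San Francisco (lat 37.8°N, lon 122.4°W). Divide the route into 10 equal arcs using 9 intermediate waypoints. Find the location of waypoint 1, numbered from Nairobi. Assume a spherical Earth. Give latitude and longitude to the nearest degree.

≈ lat 11°N, lon 31°E

Convert each endpoint to a unit vector on the sphere (x = cos φ cos λ, y = cos φ sin λ, z = sin φ).
The central angle between the endpoints is δ = arccos(p₁·p₂) ≈ 2.422 rad (138.8°).
Interpolate at f = 1/10 with slerp weights a = sin((1−f)δ)/sin δ ≈ 1.245, b = sin(fδ)/sin δ ≈ 0.364.
p = a·p₁ + b·p₂ ≈ (0.842, 0.503, 0.195); φ = arcsin(p_z) ≈ 11.24°, λ = atan2(p_y, p_x) ≈ 30.82°.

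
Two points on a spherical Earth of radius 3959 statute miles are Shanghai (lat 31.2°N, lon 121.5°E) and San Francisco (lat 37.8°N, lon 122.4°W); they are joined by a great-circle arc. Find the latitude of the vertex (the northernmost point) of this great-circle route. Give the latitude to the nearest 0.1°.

≈ 52.6°N

The great circle lies in the plane with unit normal n̂ = (p₁ × p₂)/|p₁ × p₂|.
Here n̂_z ≈ +0.607; the vertex latitude is φ_max = arccos|n̂_z| ≈ 52.6°.
Check via Clairaut: cos φ_max = |cos φ₁| · sin C = cos(31.2°)·sin(45.2°) ≈ 0.607, again giving ≈ 52.6°.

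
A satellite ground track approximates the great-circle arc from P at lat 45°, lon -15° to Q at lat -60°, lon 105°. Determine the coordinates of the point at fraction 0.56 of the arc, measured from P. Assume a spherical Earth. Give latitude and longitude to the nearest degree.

≈ lat -21°, lon 33°

The haversine formula gives a central angle δ ≈ 2.480 rad (142.1°) between the endpoints.
Interpolate at f = 0.56 with slerp weights a = sin((1−f)δ)/sin δ ≈ 1.445, b = sin(fδ)/sin δ ≈ 1.601.
p = a·p₁ + b·p₂ ≈ (0.779, 0.509, -0.365); φ = arcsin(p_z) ≈ -21.43°, λ = atan2(p_y, p_x) ≈ 33.15°.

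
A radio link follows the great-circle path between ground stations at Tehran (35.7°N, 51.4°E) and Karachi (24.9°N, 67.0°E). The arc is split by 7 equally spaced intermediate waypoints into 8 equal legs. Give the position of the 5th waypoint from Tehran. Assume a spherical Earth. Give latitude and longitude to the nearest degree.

From cos δ = sin φ₁ sin φ₂ + cos φ₁ cos φ₂ cos Δλ, the central angle is δ ≈ 0.301 rad (17.2°).
Interpolate at f = 5/8 with slerp weights a = sin((1−f)δ)/sin δ ≈ 0.380, b = sin(fδ)/sin δ ≈ 0.631.
p = a·p₁ + b·p₂ ≈ (0.416, 0.768, 0.487); φ = arcsin(p_z) ≈ 29.16°, λ = atan2(p_y, p_x) ≈ 61.55°.

≈ 29°N, 62°E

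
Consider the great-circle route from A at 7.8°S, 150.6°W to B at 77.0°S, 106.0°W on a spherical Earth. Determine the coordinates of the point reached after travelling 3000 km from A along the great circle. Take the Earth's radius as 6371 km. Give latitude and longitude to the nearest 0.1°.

Write both endpoints as unit vectors p₁, p₂ with components (cos φ cos λ, cos φ sin λ, sin φ).
The central angle between the endpoints is δ = arccos(p₁·p₂) ≈ 1.276 rad (73.1°). The total great-circle distance is δ·R ≈ 1.276 × 6371 ≈ 8127 km, so the target fraction is f = 3000/8127 ≈ 0.369.
Interpolate at f ≈ 0.369 with slerp weights a = sin((1−f)δ)/sin δ ≈ 0.753, b = sin(fδ)/sin δ ≈ 0.474.
p = a·p₁ + b·p₂ ≈ (-0.680, -0.469, -0.564); φ = arcsin(p_z) ≈ -34.35°, λ = atan2(p_y, p_x) ≈ -145.40°.

≈ 34.4°S, 145.4°W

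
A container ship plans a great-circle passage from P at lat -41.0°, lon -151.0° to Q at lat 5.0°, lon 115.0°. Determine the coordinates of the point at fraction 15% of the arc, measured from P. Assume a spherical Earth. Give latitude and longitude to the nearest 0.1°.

Convert each endpoint to a unit vector on the sphere (x = cos φ cos λ, y = cos φ sin λ, z = sin φ).
The central angle between the endpoints is δ = arccos(p₁·p₂) ≈ 1.681 rad (96.3°).
Interpolate at f = 0.15 with slerp weights a = sin((1−f)δ)/sin δ ≈ 0.996, b = sin(fδ)/sin δ ≈ 0.251.
p = a·p₁ + b·p₂ ≈ (-0.763, -0.138, -0.631); φ = arcsin(p_z) ≈ -39.16°, λ = atan2(p_y, p_x) ≈ -169.76°.

≈ lat -39.2°, lon -169.8°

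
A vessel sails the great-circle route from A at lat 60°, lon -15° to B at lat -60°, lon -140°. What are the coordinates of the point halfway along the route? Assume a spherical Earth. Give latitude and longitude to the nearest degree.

Convert each endpoint to a unit vector on the sphere (x = cos φ cos λ, y = cos φ sin λ, z = sin φ).
The central angle between the endpoints is δ = arccos(p₁·p₂) ≈ 2.676 rad (153.3°).
Interpolate at f = 1/2 with slerp weights a = sin((1−f)δ)/sin δ ≈ 2.166, b = sin(fδ)/sin δ ≈ 2.166.
p = a·p₁ + b·p₂ ≈ (0.216, -0.976, 0.000); φ = arcsin(p_z) ≈ 0.00°, λ = atan2(p_y, p_x) ≈ -77.50°.

≈ lat 0°, lon -77°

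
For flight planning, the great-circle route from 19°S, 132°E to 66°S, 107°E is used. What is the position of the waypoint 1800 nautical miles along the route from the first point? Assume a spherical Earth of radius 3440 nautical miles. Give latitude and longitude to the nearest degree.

The haversine formula gives a central angle δ ≈ 0.869 rad (49.8°) between the endpoints. The total great-circle distance is δ·R ≈ 0.869 × 3440 ≈ 2988 nmi, so the target fraction is f = 1800/2988 ≈ 0.602.
Interpolate at f ≈ 0.602 with slerp weights a = sin((1−f)δ)/sin δ ≈ 0.443, b = sin(fδ)/sin δ ≈ 0.655.
p = a·p₁ + b·p₂ ≈ (-0.358, 0.566, -0.742); φ = arcsin(p_z) ≈ -47.93°, λ = atan2(p_y, p_x) ≈ 122.33°.

≈ 48°S, 122°E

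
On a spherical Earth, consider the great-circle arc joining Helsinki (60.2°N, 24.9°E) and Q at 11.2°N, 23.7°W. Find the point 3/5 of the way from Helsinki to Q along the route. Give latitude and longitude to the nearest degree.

Write both endpoints as unit vectors p₁, p₂ with components (cos φ cos λ, cos φ sin λ, sin φ).
The central angle between the endpoints is δ = arccos(p₁·p₂) ≈ 1.058 rad (60.6°).
Interpolate at f = 3/5 with slerp weights a = sin((1−f)δ)/sin δ ≈ 0.471, b = sin(fδ)/sin δ ≈ 0.680.
p = a·p₁ + b·p₂ ≈ (0.824, -0.170, 0.541); φ = arcsin(p_z) ≈ 32.76°, λ = atan2(p_y, p_x) ≈ -11.64°.

≈ 33°N, 12°W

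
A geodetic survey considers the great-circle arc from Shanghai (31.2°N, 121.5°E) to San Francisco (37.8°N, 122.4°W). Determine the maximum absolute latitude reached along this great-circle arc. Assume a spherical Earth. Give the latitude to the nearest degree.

≈ 53°N

The great circle lies in the plane with unit normal n̂ = (p₁ × p₂)/|p₁ × p₂|.
Here n̂_z ≈ +0.607; the vertex latitude is φ_max = arccos|n̂_z| ≈ 52.6°.
Check via Clairaut: cos φ_max = |cos φ₁| · sin C = cos(31.2°)·sin(45.2°) ≈ 0.607, again giving ≈ 52.6°.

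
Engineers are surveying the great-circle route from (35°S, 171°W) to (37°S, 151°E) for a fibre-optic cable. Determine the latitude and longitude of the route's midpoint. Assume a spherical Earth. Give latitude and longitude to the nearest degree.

≈ (38°S, 170°E)

The haversine formula gives a central angle δ ≈ 0.534 rad (30.6°) between the endpoints.
Interpolate at f = 1/2 with slerp weights a = sin((1−f)δ)/sin δ ≈ 0.518, b = sin(fδ)/sin δ ≈ 0.518.
p = a·p₁ + b·p₂ ≈ (-0.781, 0.134, -0.609); φ = arcsin(p_z) ≈ -37.54°, λ = atan2(p_y, p_x) ≈ 170.25°.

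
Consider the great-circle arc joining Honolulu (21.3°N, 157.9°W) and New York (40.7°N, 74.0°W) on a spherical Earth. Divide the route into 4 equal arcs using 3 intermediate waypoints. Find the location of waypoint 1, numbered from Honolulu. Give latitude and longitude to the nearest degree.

From cos δ = sin φ₁ sin φ₂ + cos φ₁ cos φ₂ cos Δλ, the central angle is δ ≈ 1.254 rad (71.8°).
Interpolate at f = 1/4 with slerp weights a = sin((1−f)δ)/sin δ ≈ 0.850, b = sin(fδ)/sin δ ≈ 0.324.
p = a·p₁ + b·p₂ ≈ (-0.666, -0.534, 0.520); φ = arcsin(p_z) ≈ 31.36°, λ = atan2(p_y, p_x) ≈ -141.25°.

≈ 31°N, 141°W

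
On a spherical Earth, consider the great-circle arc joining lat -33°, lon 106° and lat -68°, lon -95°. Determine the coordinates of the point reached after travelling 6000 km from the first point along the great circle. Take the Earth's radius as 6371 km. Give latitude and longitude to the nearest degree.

The haversine formula gives a central angle δ ≈ 1.358 rad (77.8°) between the endpoints. The total great-circle distance is δ·R ≈ 1.358 × 6371 ≈ 8649 km, so the target fraction is f = 6000/8649 ≈ 0.694.
Interpolate at f ≈ 0.694 with slerp weights a = sin((1−f)δ)/sin δ ≈ 0.413, b = sin(fδ)/sin δ ≈ 0.827.
p = a·p₁ + b·p₂ ≈ (-0.123, 0.024, -0.992); φ = arcsin(p_z) ≈ -82.82°, λ = atan2(p_y, p_x) ≈ 168.74°.

≈ lat -83°, lon 169°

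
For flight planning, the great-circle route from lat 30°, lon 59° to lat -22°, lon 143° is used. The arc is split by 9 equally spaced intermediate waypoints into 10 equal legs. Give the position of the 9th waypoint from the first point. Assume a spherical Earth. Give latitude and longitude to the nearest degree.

≈ lat -17°, lon 134°

The haversine formula gives a central angle δ ≈ 1.674 rad (95.9°) between the endpoints.
Interpolate at f = 9/10 with slerp weights a = sin((1−f)δ)/sin δ ≈ 0.168, b = sin(fδ)/sin δ ≈ 1.003.
p = a·p₁ + b·p₂ ≈ (-0.668, 0.684, -0.292); φ = arcsin(p_z) ≈ -16.98°, λ = atan2(p_y, p_x) ≈ 134.32°.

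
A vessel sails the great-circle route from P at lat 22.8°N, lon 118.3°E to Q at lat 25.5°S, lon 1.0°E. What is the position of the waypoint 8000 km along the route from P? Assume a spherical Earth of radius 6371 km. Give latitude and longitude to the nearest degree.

Convert each endpoint to a unit vector on the sphere (x = cos φ cos λ, y = cos φ sin λ, z = sin φ).
The central angle between the endpoints is δ = arccos(p₁·p₂) ≈ 2.151 rad (123.3°). The total great-circle distance is δ·R ≈ 2.151 × 6371 ≈ 13706 km, so the target fraction is f = 8000/13706 ≈ 0.584.
Interpolate at f ≈ 0.584 with slerp weights a = sin((1−f)δ)/sin δ ≈ 0.934, b = sin(fδ)/sin δ ≈ 1.137.
p = a·p₁ + b·p₂ ≈ (0.618, 0.776, -0.128); φ = arcsin(p_z) ≈ -7.34°, λ = atan2(p_y, p_x) ≈ 51.45°.

≈ lat 7°S, lon 51°E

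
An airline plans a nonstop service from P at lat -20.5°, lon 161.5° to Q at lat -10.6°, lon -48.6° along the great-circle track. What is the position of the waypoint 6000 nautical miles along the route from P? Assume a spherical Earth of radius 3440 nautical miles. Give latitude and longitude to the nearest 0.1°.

From cos δ = sin φ₁ sin φ₂ + cos φ₁ cos φ₂ cos Δλ, the central angle is δ ≈ 2.392 rad (137.1°). The total great-circle distance is δ·R ≈ 2.392 × 3440 ≈ 8229 nmi, so the target fraction is f = 6000/8229 ≈ 0.729.
Interpolate at f ≈ 0.729 with slerp weights a = sin((1−f)δ)/sin δ ≈ 0.886, b = sin(fδ)/sin δ ≈ 1.446.
p = a·p₁ + b·p₂ ≈ (0.153, -0.803, -0.576); φ = arcsin(p_z) ≈ -35.19°, λ = atan2(p_y, p_x) ≈ -79.22°.

≈ lat -35.2°, lon -79.2°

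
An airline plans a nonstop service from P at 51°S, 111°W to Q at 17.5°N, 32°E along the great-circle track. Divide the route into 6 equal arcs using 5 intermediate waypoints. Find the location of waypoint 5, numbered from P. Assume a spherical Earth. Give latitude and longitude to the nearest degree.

≈ 2°S, 20°E

The haversine formula gives a central angle δ ≈ 2.365 rad (135.5°) between the endpoints.
Interpolate at f = 5/6 with slerp weights a = sin((1−f)δ)/sin δ ≈ 0.548, b = sin(fδ)/sin δ ≈ 1.314.
p = a·p₁ + b·p₂ ≈ (0.939, 0.342, -0.031); φ = arcsin(p_z) ≈ -1.75°, λ = atan2(p_y, p_x) ≈ 20.02°.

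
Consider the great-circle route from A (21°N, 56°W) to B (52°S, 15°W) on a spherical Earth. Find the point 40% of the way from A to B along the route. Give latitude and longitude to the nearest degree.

≈ (9°S, 43°W)

Write both endpoints as unit vectors p₁, p₂ with components (cos φ cos λ, cos φ sin λ, sin φ).
The central angle between the endpoints is δ = arccos(p₁·p₂) ≈ 1.419 rad (81.3°).
Interpolate at f = 0.40 with slerp weights a = sin((1−f)δ)/sin δ ≈ 0.761, b = sin(fδ)/sin δ ≈ 0.544.
p = a·p₁ + b·p₂ ≈ (0.721, -0.676, -0.156); φ = arcsin(p_z) ≈ -8.97°, λ = atan2(p_y, p_x) ≈ -43.15°.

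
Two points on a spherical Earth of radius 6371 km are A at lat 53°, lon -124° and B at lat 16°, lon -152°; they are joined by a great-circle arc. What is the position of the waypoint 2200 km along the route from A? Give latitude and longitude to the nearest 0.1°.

Write both endpoints as unit vectors p₁, p₂ with components (cos φ cos λ, cos φ sin λ, sin φ).
The central angle between the endpoints is δ = arccos(p₁·p₂) ≈ 0.751 rad (43.0°). The total great-circle distance is δ·R ≈ 0.751 × 6371 ≈ 4785 km, so the target fraction is f = 2200/4785 ≈ 0.460.
Interpolate at f ≈ 0.460 with slerp weights a = sin((1−f)δ)/sin δ ≈ 0.578, b = sin(fδ)/sin δ ≈ 0.496.
p = a·p₁ + b·p₂ ≈ (-0.616, -0.512, 0.599); φ = arcsin(p_z) ≈ 36.78°, λ = atan2(p_y, p_x) ≈ -140.23°.

≈ lat 36.8°, lon -140.2°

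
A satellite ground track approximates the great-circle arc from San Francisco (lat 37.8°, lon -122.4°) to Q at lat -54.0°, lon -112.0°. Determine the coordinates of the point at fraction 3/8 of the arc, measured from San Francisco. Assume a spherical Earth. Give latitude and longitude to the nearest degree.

The haversine formula gives a central angle δ ≈ 1.610 rad (92.2°) between the endpoints.
Interpolate at f = 3/8 with slerp weights a = sin((1−f)δ)/sin δ ≈ 0.845, b = sin(fδ)/sin δ ≈ 0.568.
p = a·p₁ + b·p₂ ≈ (-0.483, -0.874, 0.059); φ = arcsin(p_z) ≈ 3.36°, λ = atan2(p_y, p_x) ≈ -118.94°.

≈ lat 3°, lon -119°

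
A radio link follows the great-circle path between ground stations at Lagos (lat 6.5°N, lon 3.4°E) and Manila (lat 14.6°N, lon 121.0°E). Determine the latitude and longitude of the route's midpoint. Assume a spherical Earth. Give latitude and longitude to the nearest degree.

Write both endpoints as unit vectors p₁, p₂ with components (cos φ cos λ, cos φ sin λ, sin φ).
The central angle between the endpoints is δ = arccos(p₁·p₂) ≈ 2.001 rad (114.6°).
Interpolate at f = 1/2 with slerp weights a = sin((1−f)δ)/sin δ ≈ 0.926, b = sin(fδ)/sin δ ≈ 0.926.
p = a·p₁ + b·p₂ ≈ (0.457, 0.823, 0.338); φ = arcsin(p_z) ≈ 19.77°, λ = atan2(p_y, p_x) ≈ 60.95°.

≈ lat 20°N, lon 61°E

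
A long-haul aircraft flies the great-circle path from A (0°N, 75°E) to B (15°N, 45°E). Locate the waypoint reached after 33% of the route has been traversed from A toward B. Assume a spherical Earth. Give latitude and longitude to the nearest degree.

Write both endpoints as unit vectors p₁, p₂ with components (cos φ cos λ, cos φ sin λ, sin φ).
The central angle between the endpoints is δ = arccos(p₁·p₂) ≈ 0.580 rad (33.2°).
Interpolate at f = 0.33 with slerp weights a = sin((1−f)δ)/sin δ ≈ 0.691, b = sin(fδ)/sin δ ≈ 0.347.
p = a·p₁ + b·p₂ ≈ (0.416, 0.905, 0.090); φ = arcsin(p_z) ≈ 5.15°, λ = atan2(p_y, p_x) ≈ 65.31°.

≈ (5°N, 65°E)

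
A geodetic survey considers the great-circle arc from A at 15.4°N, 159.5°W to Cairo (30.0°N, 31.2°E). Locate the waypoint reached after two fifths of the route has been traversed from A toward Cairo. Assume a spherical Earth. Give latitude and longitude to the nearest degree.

The haversine formula gives a central angle δ ≈ 2.329 rad (133.4°) between the endpoints.
Interpolate at f = 2/5 with slerp weights a = sin((1−f)δ)/sin δ ≈ 1.357, b = sin(fδ)/sin δ ≈ 1.105.
p = a·p₁ + b·p₂ ≈ (-0.406, 0.038, 0.913); φ = arcsin(p_z) ≈ 65.92°, λ = atan2(p_y, p_x) ≈ 174.68°.

≈ 66°N, 175°E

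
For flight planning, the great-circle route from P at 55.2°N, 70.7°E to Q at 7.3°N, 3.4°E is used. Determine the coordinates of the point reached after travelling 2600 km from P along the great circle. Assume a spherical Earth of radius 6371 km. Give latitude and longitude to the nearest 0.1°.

≈ 44.1°N, 38.4°E

Write both endpoints as unit vectors p₁, p₂ with components (cos φ cos λ, cos φ sin λ, sin φ).
The central angle between the endpoints is δ = arccos(p₁·p₂) ≈ 1.242 rad (71.2°). The total great-circle distance is δ·R ≈ 1.242 × 6371 ≈ 7914 km, so the target fraction is f = 2600/7914 ≈ 0.329.
Interpolate at f ≈ 0.329 with slerp weights a = sin((1−f)δ)/sin δ ≈ 0.783, b = sin(fδ)/sin δ ≈ 0.419.
p = a·p₁ + b·p₂ ≈ (0.563, 0.446, 0.696); φ = arcsin(p_z) ≈ 44.09°, λ = atan2(p_y, p_x) ≈ 38.41°.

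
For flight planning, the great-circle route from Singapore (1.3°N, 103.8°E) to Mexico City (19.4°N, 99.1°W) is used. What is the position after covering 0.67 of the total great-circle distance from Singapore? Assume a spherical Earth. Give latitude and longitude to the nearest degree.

≈ 43°N, 151°W

From cos δ = sin φ₁ sin φ₂ + cos φ₁ cos φ₂ cos Δλ, the central angle is δ ≈ 2.608 rad (149.4°).
Interpolate at f = 0.67 with slerp weights a = sin((1−f)δ)/sin δ ≈ 1.492, b = sin(fδ)/sin δ ≈ 1.936.
p = a·p₁ + b·p₂ ≈ (-0.645, -0.355, 0.677); φ = arcsin(p_z) ≈ 42.61°, λ = atan2(p_y, p_x) ≈ -151.14°.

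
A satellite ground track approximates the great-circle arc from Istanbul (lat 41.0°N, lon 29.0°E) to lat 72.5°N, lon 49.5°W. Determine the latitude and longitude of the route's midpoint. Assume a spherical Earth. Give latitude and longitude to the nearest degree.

Write both endpoints as unit vectors p₁, p₂ with components (cos φ cos λ, cos φ sin λ, sin φ).
The central angle between the endpoints is δ = arccos(p₁·p₂) ≈ 0.835 rad (47.9°).
Interpolate at f = 1/2 with slerp weights a = sin((1−f)δ)/sin δ ≈ 0.547, b = sin(fδ)/sin δ ≈ 0.547.
p = a·p₁ + b·p₂ ≈ (0.468, 0.075, 0.881); φ = arcsin(p_z) ≈ 61.71°, λ = atan2(p_y, p_x) ≈ 9.11°.

≈ lat 62°N, lon 9°E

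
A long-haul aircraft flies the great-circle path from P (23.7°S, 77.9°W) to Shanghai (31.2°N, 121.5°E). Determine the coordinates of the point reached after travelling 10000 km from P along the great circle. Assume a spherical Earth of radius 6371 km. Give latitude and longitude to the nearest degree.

≈ (25°N, 156°W)

Convert each endpoint to a unit vector on the sphere (x = cos φ cos λ, y = cos φ sin λ, z = sin φ).
The central angle between the endpoints is δ = arccos(p₁·p₂) ≈ 2.814 rad (161.3°). The total great-circle distance is δ·R ≈ 2.814 × 6371 ≈ 17931 km, so the target fraction is f = 10000/17931 ≈ 0.558.
Interpolate at f ≈ 0.558 with slerp weights a = sin((1−f)δ)/sin δ ≈ 2.948, b = sin(fδ)/sin δ ≈ 3.112.
p = a·p₁ + b·p₂ ≈ (-0.825, -0.370, 0.427); φ = arcsin(p_z) ≈ 25.29°, λ = atan2(p_y, p_x) ≈ -155.85°.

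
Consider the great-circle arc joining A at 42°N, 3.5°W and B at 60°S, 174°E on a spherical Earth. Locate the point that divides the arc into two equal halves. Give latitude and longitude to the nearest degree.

The haversine formula gives a central angle δ ≈ 2.826 rad (161.9°) between the endpoints.
Interpolate at f = 1/2 with slerp weights a = sin((1−f)δ)/sin δ ≈ 3.185, b = sin(fδ)/sin δ ≈ 3.185.
p = a·p₁ + b·p₂ ≈ (0.779, 0.022, -0.627); φ = arcsin(p_z) ≈ -38.83°, λ = atan2(p_y, p_x) ≈ 1.62°.

≈ 39°S, 2°E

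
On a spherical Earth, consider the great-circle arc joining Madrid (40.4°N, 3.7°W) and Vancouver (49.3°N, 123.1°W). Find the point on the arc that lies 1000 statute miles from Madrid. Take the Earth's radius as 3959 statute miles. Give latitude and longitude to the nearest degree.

≈ (51°N, 17°W)

Convert each endpoint to a unit vector on the sphere (x = cos φ cos λ, y = cos φ sin λ, z = sin φ).
The central angle between the endpoints is δ = arccos(p₁·p₂) ≈ 1.321 rad (75.7°). The total great-circle distance is δ·R ≈ 1.321 × 3959 ≈ 5228 mi, so the target fraction is f = 1000/5228 ≈ 0.191.
Interpolate at f ≈ 0.191 with slerp weights a = sin((1−f)δ)/sin δ ≈ 0.904, b = sin(fδ)/sin δ ≈ 0.258.
p = a·p₁ + b·p₂ ≈ (0.595, -0.185, 0.782); φ = arcsin(p_z) ≈ 51.42°, λ = atan2(p_y, p_x) ≈ -17.29°.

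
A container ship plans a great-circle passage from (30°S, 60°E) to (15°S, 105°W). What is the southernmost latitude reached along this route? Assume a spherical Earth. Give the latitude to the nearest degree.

The great circle lies in the plane with unit normal n̂ = (p₁ × p₂)/|p₁ × p₂|.
Here n̂_z ≈ -0.295; the vertex latitude is φ_max = arccos|n̂_z| ≈ 72.9°.

≈ 73°S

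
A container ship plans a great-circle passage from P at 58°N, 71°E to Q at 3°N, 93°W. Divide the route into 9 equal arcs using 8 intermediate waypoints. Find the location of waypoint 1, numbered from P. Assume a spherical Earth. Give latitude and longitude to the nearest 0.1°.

≈ 70.1°N, 59.1°E

The haversine formula gives a central angle δ ≈ 2.054 rad (117.7°) between the endpoints.
Interpolate at f = 1/9 with slerp weights a = sin((1−f)δ)/sin δ ≈ 1.093, b = sin(fδ)/sin δ ≈ 0.255.
p = a·p₁ + b·p₂ ≈ (0.175, 0.293, 0.940); φ = arcsin(p_z) ≈ 70.05°, λ = atan2(p_y, p_x) ≈ 59.11°.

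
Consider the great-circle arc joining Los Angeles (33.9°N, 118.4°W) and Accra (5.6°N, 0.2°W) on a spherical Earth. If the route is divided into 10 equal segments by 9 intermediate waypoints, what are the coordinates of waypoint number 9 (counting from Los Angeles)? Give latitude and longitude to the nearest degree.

Write both endpoints as unit vectors p₁, p₂ with components (cos φ cos λ, cos φ sin λ, sin φ).
The central angle between the endpoints is δ = arccos(p₁·p₂) ≈ 1.913 rad (109.6°).
Interpolate at f = 9/10 with slerp weights a = sin((1−f)δ)/sin δ ≈ 0.202, b = sin(fδ)/sin δ ≈ 1.050.
p = a·p₁ + b·p₂ ≈ (0.965, -0.151, 0.215); φ = arcsin(p_z) ≈ 12.42°, λ = atan2(p_y, p_x) ≈ -8.90°.

≈ (12°N, 9°W)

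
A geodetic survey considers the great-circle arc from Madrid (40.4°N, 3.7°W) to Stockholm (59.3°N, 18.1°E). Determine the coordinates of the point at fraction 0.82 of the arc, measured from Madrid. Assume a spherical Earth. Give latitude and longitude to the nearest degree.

Write both endpoints as unit vectors p₁, p₂ with components (cos φ cos λ, cos φ sin λ, sin φ).
The central angle between the endpoints is δ = arccos(p₁·p₂) ≈ 0.407 rad (23.3°).
Interpolate at f = 0.82 with slerp weights a = sin((1−f)δ)/sin δ ≈ 0.185, b = sin(fδ)/sin δ ≈ 0.828.
p = a·p₁ + b·p₂ ≈ (0.542, 0.122, 0.831); φ = arcsin(p_z) ≈ 56.24°, λ = atan2(p_y, p_x) ≈ 12.70°.

≈ 56°N, 13°E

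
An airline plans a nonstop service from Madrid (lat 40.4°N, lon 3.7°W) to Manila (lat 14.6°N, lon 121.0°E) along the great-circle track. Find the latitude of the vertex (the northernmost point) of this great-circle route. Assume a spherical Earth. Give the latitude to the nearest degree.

The great circle lies in the plane with unit normal n̂ = (p₁ × p₂)/|p₁ × p₂|.
Here n̂_z ≈ +0.627; the vertex latitude is φ_max = arccos|n̂_z| ≈ 51.2°.
Check via Clairaut: cos φ_max = |cos φ₁| · sin C = cos(40.4°)·sin(55.4°) ≈ 0.627, again giving ≈ 51.2°.

≈ 51°N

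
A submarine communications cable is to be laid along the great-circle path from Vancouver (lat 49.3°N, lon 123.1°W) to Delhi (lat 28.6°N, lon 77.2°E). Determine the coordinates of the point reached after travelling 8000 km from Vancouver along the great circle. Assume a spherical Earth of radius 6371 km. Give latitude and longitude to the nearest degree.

≈ lat 56°N, lon 88°E

Convert each endpoint to a unit vector on the sphere (x = cos φ cos λ, y = cos φ sin λ, z = sin φ).
The central angle between the endpoints is δ = arccos(p₁·p₂) ≈ 1.746 rad (100.0°). The total great-circle distance is δ·R ≈ 1.746 × 6371 ≈ 11122 km, so the target fraction is f = 8000/11122 ≈ 0.719.
Interpolate at f ≈ 0.719 with slerp weights a = sin((1−f)δ)/sin δ ≈ 0.478, b = sin(fδ)/sin δ ≈ 0.966.
p = a·p₁ + b·p₂ ≈ (0.018, 0.566, 0.825); φ = arcsin(p_z) ≈ 55.54°, λ = atan2(p_y, p_x) ≈ 88.22°.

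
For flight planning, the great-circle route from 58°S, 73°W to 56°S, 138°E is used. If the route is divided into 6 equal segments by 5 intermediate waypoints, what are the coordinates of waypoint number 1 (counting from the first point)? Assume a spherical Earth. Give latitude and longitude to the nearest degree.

Convert each endpoint to a unit vector on the sphere (x = cos φ cos λ, y = cos φ sin λ, z = sin φ).
The central angle between the endpoints is δ = arccos(p₁·p₂) ≈ 1.105 rad (63.3°).
Interpolate at f = 1/6 with slerp weights a = sin((1−f)δ)/sin δ ≈ 0.891, b = sin(fδ)/sin δ ≈ 0.205.
p = a·p₁ + b·p₂ ≈ (0.053, -0.375, -0.926); φ = arcsin(p_z) ≈ -67.76°, λ = atan2(p_y, p_x) ≈ -81.97°.

≈ 68°S, 82°W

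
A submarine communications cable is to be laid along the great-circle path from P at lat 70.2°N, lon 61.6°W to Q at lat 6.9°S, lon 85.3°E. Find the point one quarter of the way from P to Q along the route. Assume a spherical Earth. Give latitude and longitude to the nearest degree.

From cos δ = sin φ₁ sin φ₂ + cos φ₁ cos φ₂ cos Δλ, the central angle is δ ≈ 1.977 rad (113.3°).
Interpolate at f = 1/4 with slerp weights a = sin((1−f)δ)/sin δ ≈ 1.084, b = sin(fδ)/sin δ ≈ 0.516.
p = a·p₁ + b·p₂ ≈ (0.217, 0.188, 0.958); φ = arcsin(p_z) ≈ 73.34°, λ = atan2(p_y, p_x) ≈ 40.90°.

≈ lat 73°N, lon 41°E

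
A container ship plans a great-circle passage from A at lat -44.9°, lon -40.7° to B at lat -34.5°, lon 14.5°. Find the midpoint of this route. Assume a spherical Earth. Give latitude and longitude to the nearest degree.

The haversine formula gives a central angle δ ≈ 0.748 rad (42.9°) between the endpoints.
Interpolate at f = 1/2 with slerp weights a = sin((1−f)δ)/sin δ ≈ 0.537, b = sin(fδ)/sin δ ≈ 0.537.
p = a·p₁ + b·p₂ ≈ (0.717, -0.137, -0.683); φ = arcsin(p_z) ≈ -43.11°, λ = atan2(p_y, p_x) ≈ -10.84°.

≈ lat -43°, lon -11°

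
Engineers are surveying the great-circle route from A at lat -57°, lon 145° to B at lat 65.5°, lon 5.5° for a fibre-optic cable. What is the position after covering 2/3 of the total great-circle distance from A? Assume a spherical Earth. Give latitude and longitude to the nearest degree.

Write both endpoints as unit vectors p₁, p₂ with components (cos φ cos λ, cos φ sin λ, sin φ).
The central angle between the endpoints is δ = arccos(p₁·p₂) ≈ 2.779 rad (159.2°).
Interpolate at f = 2/3 with slerp weights a = sin((1−f)δ)/sin δ ≈ 2.252, b = sin(fδ)/sin δ ≈ 2.707.
p = a·p₁ + b·p₂ ≈ (0.112, 0.811, 0.574); φ = arcsin(p_z) ≈ 35.02°, λ = atan2(p_y, p_x) ≈ 82.11°.

≈ lat 35°, lon 82°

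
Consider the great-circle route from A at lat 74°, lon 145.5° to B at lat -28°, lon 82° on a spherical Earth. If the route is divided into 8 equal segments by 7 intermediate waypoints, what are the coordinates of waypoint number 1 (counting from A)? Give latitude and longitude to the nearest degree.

≈ lat 64°, lon 118°

Write both endpoints as unit vectors p₁, p₂ with components (cos φ cos λ, cos φ sin λ, sin φ).
The central angle between the endpoints is δ = arccos(p₁·p₂) ≈ 1.921 rad (110.0°).
Interpolate at f = 1/8 with slerp weights a = sin((1−f)δ)/sin δ ≈ 1.058, b = sin(fδ)/sin δ ≈ 0.253.
p = a·p₁ + b·p₂ ≈ (-0.209, 0.386, 0.898); φ = arcsin(p_z) ≈ 63.93°, λ = atan2(p_y, p_x) ≈ 118.43°.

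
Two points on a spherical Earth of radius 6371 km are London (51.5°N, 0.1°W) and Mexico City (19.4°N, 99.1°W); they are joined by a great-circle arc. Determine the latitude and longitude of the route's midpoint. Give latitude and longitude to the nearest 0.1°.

≈ 46.8°N, 63.1°W

Convert each endpoint to a unit vector on the sphere (x = cos φ cos λ, y = cos φ sin λ, z = sin φ).
The central angle between the endpoints is δ = arccos(p₁·p₂) ≈ 1.402 rad (80.3°).
Interpolate at f = 1/2 with slerp weights a = sin((1−f)δ)/sin δ ≈ 0.654, b = sin(fδ)/sin δ ≈ 0.654.
p = a·p₁ + b·p₂ ≈ (0.310, -0.610, 0.729); φ = arcsin(p_z) ≈ 46.83°, λ = atan2(p_y, p_x) ≈ -63.09°.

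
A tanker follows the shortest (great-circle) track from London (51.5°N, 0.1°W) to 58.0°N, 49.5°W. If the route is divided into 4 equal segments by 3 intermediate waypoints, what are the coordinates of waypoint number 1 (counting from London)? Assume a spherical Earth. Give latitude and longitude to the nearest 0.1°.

≈ 54.9°N, 10.6°W

Write both endpoints as unit vectors p₁, p₂ with components (cos φ cos λ, cos φ sin λ, sin φ).
The central angle between the endpoints is δ = arccos(p₁·p₂) ≈ 0.498 rad (28.6°).
Interpolate at f = 1/4 with slerp weights a = sin((1−f)δ)/sin δ ≈ 0.764, b = sin(fδ)/sin δ ≈ 0.260.
p = a·p₁ + b·p₂ ≈ (0.565, -0.106, 0.818); φ = arcsin(p_z) ≈ 54.92°, λ = atan2(p_y, p_x) ≈ -10.59°.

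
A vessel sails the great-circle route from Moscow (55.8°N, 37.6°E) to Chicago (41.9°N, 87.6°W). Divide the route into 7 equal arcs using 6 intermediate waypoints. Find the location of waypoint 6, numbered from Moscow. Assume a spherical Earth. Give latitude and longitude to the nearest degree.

Convert each endpoint to a unit vector on the sphere (x = cos φ cos λ, y = cos φ sin λ, z = sin φ).
The central angle between the endpoints is δ = arccos(p₁·p₂) ≈ 1.254 rad (71.9°).
Interpolate at f = 6/7 with slerp weights a = sin((1−f)δ)/sin δ ≈ 0.188, b = sin(fδ)/sin δ ≈ 0.926.
p = a·p₁ + b·p₂ ≈ (0.112, -0.624, 0.773); φ = arcsin(p_z) ≈ 50.65°, λ = atan2(p_y, p_x) ≈ -79.79°.

≈ 51°N, 80°W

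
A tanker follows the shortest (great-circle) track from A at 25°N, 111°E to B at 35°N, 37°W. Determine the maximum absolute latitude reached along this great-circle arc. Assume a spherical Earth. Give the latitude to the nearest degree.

≈ 65°N

The great circle lies in the plane with unit normal n̂ = (p₁ × p₂)/|p₁ × p₂|.
Here n̂_z ≈ -0.427; the vertex latitude is φ_max = arccos|n̂_z| ≈ 64.7°.
Check via Clairaut: cos φ_max = |cos φ₁| · sin C = cos(25.0°)·sin(28.1°) ≈ 0.427, again giving ≈ 64.7°.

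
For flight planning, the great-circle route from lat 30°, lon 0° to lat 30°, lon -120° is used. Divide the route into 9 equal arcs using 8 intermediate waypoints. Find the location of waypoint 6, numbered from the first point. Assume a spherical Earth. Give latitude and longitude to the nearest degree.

≈ lat 47°, lon -84°

Write both endpoints as unit vectors p₁, p₂ with components (cos φ cos λ, cos φ sin λ, sin φ).
The central angle between the endpoints is δ = arccos(p₁·p₂) ≈ 1.696 rad (97.2°).
Interpolate at f = 6/9 with slerp weights a = sin((1−f)δ)/sin δ ≈ 0.540, b = sin(fδ)/sin δ ≈ 0.912.
p = a·p₁ + b·p₂ ≈ (0.073, -0.684, 0.726); φ = arcsin(p_z) ≈ 46.55°, λ = atan2(p_y, p_x) ≈ -83.93°.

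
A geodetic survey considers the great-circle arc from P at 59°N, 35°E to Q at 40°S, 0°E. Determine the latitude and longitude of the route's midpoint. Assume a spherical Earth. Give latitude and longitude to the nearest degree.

From cos δ = sin φ₁ sin φ₂ + cos φ₁ cos φ₂ cos Δλ, the central angle is δ ≈ 1.801 rad (103.2°).
Interpolate at f = 1/2 with slerp weights a = sin((1−f)δ)/sin δ ≈ 0.805, b = sin(fδ)/sin δ ≈ 0.805.
p = a·p₁ + b·p₂ ≈ (0.956, 0.238, 0.173); φ = arcsin(p_z) ≈ 9.93°, λ = atan2(p_y, p_x) ≈ 13.96°.

≈ 10°N, 14°E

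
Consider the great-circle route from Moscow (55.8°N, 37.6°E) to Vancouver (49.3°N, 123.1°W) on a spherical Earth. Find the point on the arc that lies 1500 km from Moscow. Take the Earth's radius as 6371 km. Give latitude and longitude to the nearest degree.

Write both endpoints as unit vectors p₁, p₂ with components (cos φ cos λ, cos φ sin λ, sin φ).
The central angle between the endpoints is δ = arccos(p₁·p₂) ≈ 1.286 rad (73.7°). The total great-circle distance is δ·R ≈ 1.286 × 6371 ≈ 8192 km, so the target fraction is f = 1500/8192 ≈ 0.183.
Interpolate at f ≈ 0.183 with slerp weights a = sin((1−f)δ)/sin δ ≈ 0.904, b = sin(fδ)/sin δ ≈ 0.243.
p = a·p₁ + b·p₂ ≈ (0.316, 0.177, 0.932); φ = arcsin(p_z) ≈ 68.75°, λ = atan2(p_y, p_x) ≈ 29.29°.

≈ 69°N, 29°E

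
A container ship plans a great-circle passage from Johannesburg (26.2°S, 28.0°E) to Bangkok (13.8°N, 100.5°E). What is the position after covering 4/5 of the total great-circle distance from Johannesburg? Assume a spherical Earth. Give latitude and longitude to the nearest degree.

From cos δ = sin φ₁ sin φ₂ + cos φ₁ cos φ₂ cos Δλ, the central angle is δ ≈ 1.413 rad (81.0°).
Interpolate at f = 4/5 with slerp weights a = sin((1−f)δ)/sin δ ≈ 0.282, b = sin(fδ)/sin δ ≈ 0.916.
p = a·p₁ + b·p₂ ≈ (0.062, 0.994, 0.094); φ = arcsin(p_z) ≈ 5.38°, λ = atan2(p_y, p_x) ≈ 86.45°.

≈ (5°N, 86°E)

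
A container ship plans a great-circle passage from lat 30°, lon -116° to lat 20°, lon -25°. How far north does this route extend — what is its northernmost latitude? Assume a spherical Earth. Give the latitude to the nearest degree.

The great circle lies in the plane with unit normal n̂ = (p₁ × p₂)/|p₁ × p₂|.
Here n̂_z ≈ +0.824; the vertex latitude is φ_max = arccos|n̂_z| ≈ 34.5°.
Check via Clairaut: cos φ_max = |cos φ₁| · sin C = cos(30.0°)·sin(72.0°) ≈ 0.824, again giving ≈ 34.5°.

≈ 35°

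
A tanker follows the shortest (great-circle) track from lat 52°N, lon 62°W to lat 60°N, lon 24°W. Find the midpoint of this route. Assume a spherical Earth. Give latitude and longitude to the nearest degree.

The haversine formula gives a central angle δ ≈ 0.390 rad (22.3°) between the endpoints.
Interpolate at f = 1/2 with slerp weights a = sin((1−f)δ)/sin δ ≈ 0.510, b = sin(fδ)/sin δ ≈ 0.510.
p = a·p₁ + b·p₂ ≈ (0.380, -0.381, 0.843); φ = arcsin(p_z) ≈ 57.46°, λ = atan2(p_y, p_x) ≈ -45.04°.

≈ lat 57°N, lon 45°W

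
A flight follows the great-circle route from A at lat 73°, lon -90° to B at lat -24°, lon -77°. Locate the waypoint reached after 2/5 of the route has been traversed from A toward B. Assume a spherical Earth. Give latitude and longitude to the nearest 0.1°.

Convert each endpoint to a unit vector on the sphere (x = cos φ cos λ, y = cos φ sin λ, z = sin φ).
The central angle between the endpoints is δ = arccos(p₁·p₂) ≈ 1.700 rad (97.4°).
Interpolate at f = 2/5 with slerp weights a = sin((1−f)δ)/sin δ ≈ 0.859, b = sin(fδ)/sin δ ≈ 0.634.
p = a·p₁ + b·p₂ ≈ (0.130, -0.816, 0.564); φ = arcsin(p_z) ≈ 34.32°, λ = atan2(p_y, p_x) ≈ -80.92°.

≈ lat 34.3°, lon -80.9°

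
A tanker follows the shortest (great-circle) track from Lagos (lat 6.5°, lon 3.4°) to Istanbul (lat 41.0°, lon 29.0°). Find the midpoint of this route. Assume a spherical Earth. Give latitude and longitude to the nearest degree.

≈ lat 24°, lon 14°

Write both endpoints as unit vectors p₁, p₂ with components (cos φ cos λ, cos φ sin λ, sin φ).
The central angle between the endpoints is δ = arccos(p₁·p₂) ≈ 0.722 rad (41.4°).
Interpolate at f = 1/2 with slerp weights a = sin((1−f)δ)/sin δ ≈ 0.534, b = sin(fδ)/sin δ ≈ 0.534.
p = a·p₁ + b·p₂ ≈ (0.883, 0.227, 0.411); φ = arcsin(p_z) ≈ 24.28°, λ = atan2(p_y, p_x) ≈ 14.42°.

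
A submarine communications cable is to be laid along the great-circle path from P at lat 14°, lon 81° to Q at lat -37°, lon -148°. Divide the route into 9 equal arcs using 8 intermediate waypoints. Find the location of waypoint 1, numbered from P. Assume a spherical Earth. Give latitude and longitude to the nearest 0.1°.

≈ lat 5.0°, lon 92.6°

Convert each endpoint to a unit vector on the sphere (x = cos φ cos λ, y = cos φ sin λ, z = sin φ).
The central angle between the endpoints is δ = arccos(p₁·p₂) ≈ 2.284 rad (130.8°).
Interpolate at f = 1/9 with slerp weights a = sin((1−f)δ)/sin δ ≈ 1.185, b = sin(fδ)/sin δ ≈ 0.332.
p = a·p₁ + b·p₂ ≈ (-0.045, 0.995, 0.087); φ = arcsin(p_z) ≈ 4.99°, λ = atan2(p_y, p_x) ≈ 92.58°.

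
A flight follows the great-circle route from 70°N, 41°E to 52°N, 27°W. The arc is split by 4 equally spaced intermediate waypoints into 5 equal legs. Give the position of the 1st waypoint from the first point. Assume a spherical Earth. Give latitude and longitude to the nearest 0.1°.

≈ 69.5°N, 20.8°E

From cos δ = sin φ₁ sin φ₂ + cos φ₁ cos φ₂ cos Δλ, the central angle is δ ≈ 0.610 rad (35.0°).
Interpolate at f = 1/5 with slerp weights a = sin((1−f)δ)/sin δ ≈ 0.818, b = sin(fδ)/sin δ ≈ 0.212.
p = a·p₁ + b·p₂ ≈ (0.328, 0.124, 0.937); φ = arcsin(p_z) ≈ 69.48°, λ = atan2(p_y, p_x) ≈ 20.76°.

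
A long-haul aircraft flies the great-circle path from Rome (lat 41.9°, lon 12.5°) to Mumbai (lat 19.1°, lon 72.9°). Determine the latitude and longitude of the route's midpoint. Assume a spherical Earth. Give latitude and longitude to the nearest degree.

The haversine formula gives a central angle δ ≈ 0.969 rad (55.5°) between the endpoints.
Interpolate at f = 1/2 with slerp weights a = sin((1−f)δ)/sin δ ≈ 0.565, b = sin(fδ)/sin δ ≈ 0.565.
p = a·p₁ + b·p₂ ≈ (0.568, 0.601, 0.562); φ = arcsin(p_z) ≈ 34.21°, λ = atan2(p_y, p_x) ≈ 46.65°.

≈ lat 34°, lon 47°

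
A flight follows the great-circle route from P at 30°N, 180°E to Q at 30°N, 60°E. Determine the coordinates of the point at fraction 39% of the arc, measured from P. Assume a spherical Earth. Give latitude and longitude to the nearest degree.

Convert each endpoint to a unit vector on the sphere (x = cos φ cos λ, y = cos φ sin λ, z = sin φ).
The central angle between the endpoints is δ = arccos(p₁·p₂) ≈ 1.696 rad (97.2°).
Interpolate at f = 0.39 with slerp weights a = sin((1−f)δ)/sin δ ≈ 0.866, b = sin(fδ)/sin δ ≈ 0.619.
p = a·p₁ + b·p₂ ≈ (-0.482, 0.464, 0.743); φ = arcsin(p_z) ≈ 47.97°, λ = atan2(p_y, p_x) ≈ 136.08°.

≈ 48°N, 136°E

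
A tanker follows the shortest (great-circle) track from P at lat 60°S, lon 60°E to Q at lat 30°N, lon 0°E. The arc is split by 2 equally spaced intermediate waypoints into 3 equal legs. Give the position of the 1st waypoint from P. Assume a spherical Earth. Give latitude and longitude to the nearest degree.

≈ lat 32°S, lon 29°E

Convert each endpoint to a unit vector on the sphere (x = cos φ cos λ, y = cos φ sin λ, z = sin φ).
The central angle between the endpoints is δ = arccos(p₁·p₂) ≈ 1.789 rad (102.5°).
Interpolate at f = 1/3 with slerp weights a = sin((1−f)δ)/sin δ ≈ 0.952, b = sin(fδ)/sin δ ≈ 0.575.
p = a·p₁ + b·p₂ ≈ (0.736, 0.412, -0.537); φ = arcsin(p_z) ≈ -32.46°, λ = atan2(p_y, p_x) ≈ 29.25°.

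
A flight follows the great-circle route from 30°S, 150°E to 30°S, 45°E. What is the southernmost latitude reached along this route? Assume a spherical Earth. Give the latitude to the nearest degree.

The great circle lies in the plane with unit normal n̂ = (p₁ × p₂)/|p₁ × p₂|.
Here n̂_z ≈ -0.726; the vertex latitude is φ_max = arccos|n̂_z| ≈ 43.5°.
Check via Clairaut: cos φ_max = |cos φ₁| · sin C = cos(30.0°)·sin(123.1°) ≈ 0.726, again giving ≈ 43.5°.

≈ 43°S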